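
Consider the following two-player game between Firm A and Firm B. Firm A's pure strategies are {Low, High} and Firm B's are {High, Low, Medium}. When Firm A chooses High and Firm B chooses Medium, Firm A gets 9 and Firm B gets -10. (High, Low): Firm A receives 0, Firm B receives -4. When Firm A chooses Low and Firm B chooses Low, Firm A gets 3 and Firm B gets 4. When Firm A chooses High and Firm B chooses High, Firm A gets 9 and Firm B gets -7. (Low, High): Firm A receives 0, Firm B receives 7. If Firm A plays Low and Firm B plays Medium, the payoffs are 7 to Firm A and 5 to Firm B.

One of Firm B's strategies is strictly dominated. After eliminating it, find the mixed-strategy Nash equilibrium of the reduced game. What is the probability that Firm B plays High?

q = 1/4

Firm B's strategy Medium is strictly dominated by High: 7 > 5 and -7 > -10. Eliminate Medium.
For Firm A to be willing to mix, Firm A must be indifferent between Low and High, which pins down Firm B's mix.
  Firm A's expected payoff from Low: q·0 + (1−q)·3 = -3q + 3
  Firm A's expected payoff from High: q·9 + (1−q)·0 = 9q
  -3q + 3 = 9q  ⇒  -12q = -3  ⇒  q = 1/4.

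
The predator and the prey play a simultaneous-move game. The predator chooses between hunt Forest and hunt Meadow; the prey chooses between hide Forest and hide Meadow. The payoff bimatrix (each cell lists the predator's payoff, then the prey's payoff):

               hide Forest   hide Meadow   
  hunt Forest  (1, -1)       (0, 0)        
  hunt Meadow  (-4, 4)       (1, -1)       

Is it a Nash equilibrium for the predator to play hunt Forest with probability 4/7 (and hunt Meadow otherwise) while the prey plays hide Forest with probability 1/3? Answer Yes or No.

No

Given the predator's mix p = 4/7, the prey's payoff from hide Forest is 8/7 but from hide Meadow is -3/7. The prey strictly prefers hide Forest, so the prey would not mix.
So the proposed profile is not a Nash equilibrium.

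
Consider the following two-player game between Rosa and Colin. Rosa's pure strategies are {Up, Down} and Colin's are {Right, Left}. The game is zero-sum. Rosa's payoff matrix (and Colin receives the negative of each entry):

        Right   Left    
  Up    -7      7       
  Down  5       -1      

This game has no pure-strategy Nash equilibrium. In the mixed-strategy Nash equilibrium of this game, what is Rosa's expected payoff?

Set Rosa's expected payoff from Up equal to that from Down:
  Rosa's payoff from Up: q·(-7) + (1−q)·7 = -14q + 7
  Rosa's payoff from Down: q·5 + (1−q)·(-1) = 6q - 1
  -14q + 7 = 6q - 1  ⇒  -20q = -8  ⇒  q = 2/5.
At equilibrium Rosa is indifferent across rows, so Rosa's payoff equals the payoff from Up: (2/5)·(-7) + (3/5)·7 = 7/5.

7/5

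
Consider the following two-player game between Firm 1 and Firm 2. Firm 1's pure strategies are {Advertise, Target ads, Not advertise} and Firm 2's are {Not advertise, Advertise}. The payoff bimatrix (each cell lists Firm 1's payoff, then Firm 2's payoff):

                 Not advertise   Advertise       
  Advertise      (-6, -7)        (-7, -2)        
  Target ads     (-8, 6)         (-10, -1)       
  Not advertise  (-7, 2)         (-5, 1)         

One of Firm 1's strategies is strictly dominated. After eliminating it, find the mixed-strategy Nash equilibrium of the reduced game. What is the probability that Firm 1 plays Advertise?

Firm 1's strategy Target ads is strictly dominated by Advertise: -6 > -8 and -7 > -10. Eliminate Target ads.
In a mixed equilibrium Firm 2 is indifferent between Not advertise and Advertise; this condition fixes p.
  Firm 2's payoff from Not advertise: p·(-7) + (1−p)·2 = -9p + 2
  Firm 2's payoff from Advertise: p·(-2) + (1−p)·1 = -3p + 1
  -9p + 2 = -3p + 1  ⇒  -6p = -1  ⇒  p = 1/6.

p = 1/6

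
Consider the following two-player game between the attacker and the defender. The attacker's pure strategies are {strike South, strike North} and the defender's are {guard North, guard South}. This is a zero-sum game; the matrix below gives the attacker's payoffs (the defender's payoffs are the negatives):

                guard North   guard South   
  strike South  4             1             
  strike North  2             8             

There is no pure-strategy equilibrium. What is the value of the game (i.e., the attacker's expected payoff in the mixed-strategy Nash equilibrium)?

v = 10/3

Set the attacker's expected payoff from strike South equal to that from strike North:
  the attacker's payoff to strike South: q·4 + (1−q)·1 = 3q + 1
  the attacker's payoff to strike North: q·2 + (1−q)·8 = -6q + 8
  3q + 1 = -6q + 8  ⇒  9q = 7  ⇒  q = 7/9.
The value is the attacker's expected payoff against this mix (using strike South): (7/9)·4 + (2/9)·1 = 10/3.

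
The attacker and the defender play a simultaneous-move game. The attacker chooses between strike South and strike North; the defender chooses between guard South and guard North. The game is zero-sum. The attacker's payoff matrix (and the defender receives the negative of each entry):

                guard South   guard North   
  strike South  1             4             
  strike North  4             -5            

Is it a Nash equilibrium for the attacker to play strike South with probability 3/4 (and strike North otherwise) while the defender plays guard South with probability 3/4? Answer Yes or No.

Check the defender's indifference given the attacker's mix p = 3/4:
  payoff from guard South = -7/4; payoff from guard North = -7/4 — equal.
Check the attacker's indifference given the defender's mix q = 3/4:
  payoff from strike South = 7/4; payoff from strike North = 7/4 — equal.
Both players are indifferent, so neither can profitably deviate.

Yes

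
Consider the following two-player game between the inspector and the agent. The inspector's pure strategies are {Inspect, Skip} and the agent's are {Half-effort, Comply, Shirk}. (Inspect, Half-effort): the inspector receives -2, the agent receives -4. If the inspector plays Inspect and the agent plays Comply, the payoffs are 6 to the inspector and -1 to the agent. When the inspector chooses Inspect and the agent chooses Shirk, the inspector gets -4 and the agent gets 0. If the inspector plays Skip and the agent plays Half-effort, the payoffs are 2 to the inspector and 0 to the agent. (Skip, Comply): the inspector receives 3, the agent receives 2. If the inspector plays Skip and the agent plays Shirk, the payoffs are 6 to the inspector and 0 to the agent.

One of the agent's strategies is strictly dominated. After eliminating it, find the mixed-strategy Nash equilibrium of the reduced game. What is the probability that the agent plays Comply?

q = 10/13

The agent's strategy Half-effort is strictly dominated by Comply: -1 > -4 and 2 > 0. Eliminate Half-effort.
The inspector's indifference between Inspect and Skip determines the agent's mixing probability q:
  the inspector's payoff from Inspect: q·6 + (1−q)·(-4) = 10q - 4
  the inspector's payoff from Skip: q·3 + (1−q)·6 = -3q + 6
  10q - 4 = -3q + 6  ⇒  13q = 10  ⇒  q = 10/13.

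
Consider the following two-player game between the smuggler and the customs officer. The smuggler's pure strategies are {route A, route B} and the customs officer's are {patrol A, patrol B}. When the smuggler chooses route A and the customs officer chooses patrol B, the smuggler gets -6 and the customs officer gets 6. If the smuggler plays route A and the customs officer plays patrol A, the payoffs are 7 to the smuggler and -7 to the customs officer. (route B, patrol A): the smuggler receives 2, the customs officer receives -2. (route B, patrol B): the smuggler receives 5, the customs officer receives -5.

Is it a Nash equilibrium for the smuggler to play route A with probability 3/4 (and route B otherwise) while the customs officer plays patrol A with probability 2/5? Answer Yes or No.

No

Given the smuggler's mix p = 3/4, the customs officer's payoff from patrol A is -23/4 but from patrol B is 13/4. The customs officer strictly prefers patrol B, so the customs officer would not mix.
So the proposed profile is not a Nash equilibrium.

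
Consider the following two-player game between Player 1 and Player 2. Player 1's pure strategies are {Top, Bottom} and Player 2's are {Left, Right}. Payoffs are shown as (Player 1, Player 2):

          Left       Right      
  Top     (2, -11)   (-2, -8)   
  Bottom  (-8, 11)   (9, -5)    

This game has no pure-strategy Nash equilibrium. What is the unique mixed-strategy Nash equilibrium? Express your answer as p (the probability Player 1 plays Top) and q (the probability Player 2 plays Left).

p = 16/19, q = 11/21

For Player 2 to be willing to mix, Player 2 must be indifferent between Left and Right, which pins down Player 1's mix.
  Player 2's expected payoff from Left: p·(-11) + (1−p)·11 = -22p + 11
  Player 2's expected payoff from Right: p·(-8) + (1−p)·(-5) = -3p - 5
  -22p + 11 = -3p - 5  ⇒  -19p = -16  ⇒  p = 16/19.
Player 1's indifference between Top and Bottom determines Player 2's mixing probability q:
  Player 1's payoff from Top: q·2 + (1−q)·(-2) = 4q - 2
  Player 1's payoff from Bottom: q·(-8) + (1−q)·9 = -17q + 9
  4q - 2 = -17q + 9  ⇒  21q = 11  ⇒  q = 11/21.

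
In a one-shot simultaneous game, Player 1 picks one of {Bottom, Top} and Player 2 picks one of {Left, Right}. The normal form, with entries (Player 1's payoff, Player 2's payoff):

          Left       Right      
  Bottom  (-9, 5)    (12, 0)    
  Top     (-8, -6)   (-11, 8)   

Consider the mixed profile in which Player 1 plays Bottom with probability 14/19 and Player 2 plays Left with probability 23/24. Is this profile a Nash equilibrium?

Check Player 2's indifference given Player 1's mix p = 14/19:
  payoff from Left = 40/19; payoff from Right = 40/19 — equal.
Check Player 1's indifference given Player 2's mix q = 23/24:
  payoff from Bottom = -65/8; payoff from Top = -65/8 — equal.
Both players are indifferent, so neither can profitably deviate.

Yes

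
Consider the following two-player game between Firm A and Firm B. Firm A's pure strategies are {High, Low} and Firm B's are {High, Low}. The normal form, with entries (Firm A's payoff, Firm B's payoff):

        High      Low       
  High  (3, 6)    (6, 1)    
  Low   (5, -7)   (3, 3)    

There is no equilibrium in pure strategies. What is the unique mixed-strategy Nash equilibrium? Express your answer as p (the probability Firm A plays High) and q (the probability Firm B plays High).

In a mixed equilibrium Firm B is indifferent between High and Low; this condition fixes p.
  Firm B's payoff from High: p·6 + (1−p)·(-7) = 13p - 7
  Firm B's payoff from Low: p·1 + (1−p)·3 = -2p + 3
  13p - 7 = -2p + 3  ⇒  15p = 10  ⇒  p = 2/3.
Firm A's indifference between High and Low determines Firm B's mixing probability q:
  Firm A's payoff to High: q·3 + (1−q)·6 = -3q + 6
  Firm A's payoff to Low: q·5 + (1−q)·3 = 2q + 3
  -3q + 6 = 2q + 3  ⇒  -5q = -3  ⇒  q = 3/5.

p = 2/3, q = 3/5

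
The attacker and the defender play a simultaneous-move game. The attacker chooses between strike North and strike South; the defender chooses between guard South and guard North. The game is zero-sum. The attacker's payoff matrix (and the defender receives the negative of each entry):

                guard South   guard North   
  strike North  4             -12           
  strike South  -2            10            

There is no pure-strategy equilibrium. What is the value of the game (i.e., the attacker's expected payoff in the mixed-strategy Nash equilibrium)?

The defender's mix must leave the attacker indifferent between strike North and strike South.
  the attacker's payoff to strike North: q·4 + (1−q)·(-12) = 16q - 12
  the attacker's payoff to strike South: q·(-2) + (1−q)·10 = -12q + 10
  16q - 12 = -12q + 10  ⇒  28q = 22  ⇒  q = 11/14.
The value is the attacker's expected payoff against this mix (using strike North): (11/14)·4 + (3/14)·(-12) = 4/7.

v = 4/7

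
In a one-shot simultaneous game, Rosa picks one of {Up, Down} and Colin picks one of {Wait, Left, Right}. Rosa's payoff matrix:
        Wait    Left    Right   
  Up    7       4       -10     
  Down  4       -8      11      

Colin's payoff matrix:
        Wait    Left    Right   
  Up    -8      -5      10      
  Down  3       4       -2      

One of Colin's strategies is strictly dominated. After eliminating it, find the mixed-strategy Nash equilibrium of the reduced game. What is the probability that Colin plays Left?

q = 7/11

Colin's strategy Wait is strictly dominated by Left: -5 > -8 and 4 > 3. Eliminate Wait.
In a mixed equilibrium Rosa is indifferent between Up and Down; this condition fixes q.
  Rosa's payoff to Up: q·4 + (1−q)·(-10) = 14q - 10
  Rosa's payoff to Down: q·(-8) + (1−q)·11 = -19q + 11
  14q - 10 = -19q + 11  ⇒  33q = 21  ⇒  q = 7/11.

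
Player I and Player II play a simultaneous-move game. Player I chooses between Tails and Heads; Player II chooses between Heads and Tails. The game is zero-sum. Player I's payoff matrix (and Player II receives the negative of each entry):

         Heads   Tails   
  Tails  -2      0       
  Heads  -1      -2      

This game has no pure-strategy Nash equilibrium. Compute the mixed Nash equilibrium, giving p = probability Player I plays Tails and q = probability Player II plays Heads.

For Player II to be willing to mix, Player II must be indifferent between Heads and Tails, which pins down Player I's mix.
  Player II's payoff to Heads: p·2 + (1−p)·1 = p + 1
  Player II's payoff to Tails: p·0 + (1−p)·2 = -2p + 2
  p + 1 = -2p + 2  ⇒  3p = 1  ⇒  p = 1/3.
Player II's mix must leave Player I indifferent between Tails and Heads.
  Player I's payoff from Tails: q·(-2) + (1−q)·0 = -2q
  Player I's payoff from Heads: q·(-1) + (1−q)·(-2) = q - 2
  -2q = q - 2  ⇒  -3q = -2  ⇒  q = 2/3.

p = 1/3, q = 2/3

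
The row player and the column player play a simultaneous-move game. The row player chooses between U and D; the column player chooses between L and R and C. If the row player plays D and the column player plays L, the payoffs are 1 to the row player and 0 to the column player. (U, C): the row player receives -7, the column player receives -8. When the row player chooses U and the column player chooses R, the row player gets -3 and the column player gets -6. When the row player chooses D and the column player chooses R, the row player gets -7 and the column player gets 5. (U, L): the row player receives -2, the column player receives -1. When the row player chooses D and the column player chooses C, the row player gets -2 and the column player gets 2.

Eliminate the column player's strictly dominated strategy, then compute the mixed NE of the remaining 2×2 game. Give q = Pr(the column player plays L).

The column player's strategy C is strictly dominated by R: -6 > -8 and 5 > 2. Eliminate C.
The row player's indifference between U and D determines the column player's mixing probability q:
  the row player's payoff from U: q·(-2) + (1−q)·(-3) = q - 3
  the row player's payoff from D: q·1 + (1−q)·(-7) = 8q - 7
  q - 3 = 8q - 7  ⇒  -7q = -4  ⇒  q = 4/7.

q = 4/7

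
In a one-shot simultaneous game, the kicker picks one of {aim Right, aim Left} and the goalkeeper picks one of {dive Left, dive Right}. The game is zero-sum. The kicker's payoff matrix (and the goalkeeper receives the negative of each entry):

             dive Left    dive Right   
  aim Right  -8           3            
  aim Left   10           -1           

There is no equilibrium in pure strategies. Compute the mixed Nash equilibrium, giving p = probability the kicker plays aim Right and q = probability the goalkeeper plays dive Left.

p = 1/2, q = 2/11

In a mixed equilibrium the goalkeeper is indifferent between dive Left and dive Right; this condition fixes p.
  the goalkeeper's payoff to dive Left: p·8 + (1−p)·(-10) = 18p - 10
  the goalkeeper's payoff to dive Right: p·(-3) + (1−p)·1 = -4p + 1
  18p - 10 = -4p + 1  ⇒  22p = 11  ⇒  p = 1/2.
For the kicker to be willing to mix, the kicker must be indifferent between aim Right and aim Left, which pins down the goalkeeper's mix.
  the kicker's payoff to aim Right: q·(-8) + (1−q)·3 = -11q + 3
  the kicker's payoff to aim Left: q·10 + (1−q)·(-1) = 11q - 1
  -11q + 3 = 11q - 1  ⇒  -22q = -4  ⇒  q = 2/11.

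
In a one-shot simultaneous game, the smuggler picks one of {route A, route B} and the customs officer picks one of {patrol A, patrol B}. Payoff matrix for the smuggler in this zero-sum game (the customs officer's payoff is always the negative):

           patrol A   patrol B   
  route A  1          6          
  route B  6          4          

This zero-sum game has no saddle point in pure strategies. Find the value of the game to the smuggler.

v = 32/7

For the smuggler to be willing to mix, the smuggler must be indifferent between route A and route B, which pins down the customs officer's mix.
  the smuggler's payoff to route A: q·1 + (1−q)·6 = -5q + 6
  the smuggler's payoff to route B: q·6 + (1−q)·4 = 2q + 4
  -5q + 6 = 2q + 4  ⇒  -7q = -2  ⇒  q = 2/7.
The value is the smuggler's expected payoff against this mix (using route A): (2/7)·1 + (5/7)·6 = 32/7.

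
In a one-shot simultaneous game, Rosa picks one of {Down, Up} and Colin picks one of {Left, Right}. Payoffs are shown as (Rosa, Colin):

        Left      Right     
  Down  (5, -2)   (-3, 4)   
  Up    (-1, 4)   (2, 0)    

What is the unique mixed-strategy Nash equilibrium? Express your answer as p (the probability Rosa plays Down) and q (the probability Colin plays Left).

Colin's indifference between Left and Right determines Rosa's mixing probability p:
  Colin's payoff from Left: p·(-2) + (1−p)·4 = -6p + 4
  Colin's payoff from Right: p·4 + (1−p)·0 = 4p
  -6p + 4 = 4p  ⇒  -10p = -4  ⇒  p = 2/5.
Colin's mix must leave Rosa indifferent between Down and Up.
  Rosa's payoff to Down: q·5 + (1−q)·(-3) = 8q - 3
  Rosa's payoff to Up: q·(-1) + (1−q)·2 = -3q + 2
  8q - 3 = -3q + 2  ⇒  11q = 5  ⇒  q = 5/11.

p = 2/5, q = 5/11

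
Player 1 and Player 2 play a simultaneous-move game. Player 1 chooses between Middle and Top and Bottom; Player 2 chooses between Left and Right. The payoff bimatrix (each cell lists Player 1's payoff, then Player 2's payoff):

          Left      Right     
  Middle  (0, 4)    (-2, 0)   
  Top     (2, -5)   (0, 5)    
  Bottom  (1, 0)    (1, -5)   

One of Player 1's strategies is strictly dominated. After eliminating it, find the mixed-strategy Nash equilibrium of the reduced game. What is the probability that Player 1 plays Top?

Player 1's strategy Middle is strictly dominated by Bottom: 1 > 0 and 1 > -2. Eliminate Middle.
Set Player 2's expected payoff from Left equal to that from Right:
  Player 2's payoff to Left: p·(-5) + (1−p)·0 = -5p
  Player 2's payoff to Right: p·5 + (1−p)·(-5) = 10p - 5
  -5p = 10p - 5  ⇒  -15p = -5  ⇒  p = 1/3.

p = 1/3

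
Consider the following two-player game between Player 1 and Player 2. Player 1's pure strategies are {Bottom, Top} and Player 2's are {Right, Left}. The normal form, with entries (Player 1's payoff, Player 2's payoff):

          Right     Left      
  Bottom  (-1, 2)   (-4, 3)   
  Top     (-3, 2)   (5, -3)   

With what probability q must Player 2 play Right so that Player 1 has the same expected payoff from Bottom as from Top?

Player 1's indifference between Bottom and Top determines Player 2's mixing probability q:
  Player 1's expected payoff from Bottom: q·(-1) + (1−q)·(-4) = 3q - 4
  Player 1's expected payoff from Top: q·(-3) + (1−q)·5 = -8q + 5
  3q - 4 = -8q + 5  ⇒  11q = 9  ⇒  q = 9/11.

q = 9/11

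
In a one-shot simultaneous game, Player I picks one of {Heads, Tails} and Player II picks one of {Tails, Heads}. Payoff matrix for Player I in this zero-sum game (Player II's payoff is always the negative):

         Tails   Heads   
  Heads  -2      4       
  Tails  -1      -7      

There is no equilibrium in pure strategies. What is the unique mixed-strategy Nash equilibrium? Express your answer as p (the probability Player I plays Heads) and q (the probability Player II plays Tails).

p = 1/2, q = 11/12

Player I's mix must leave Player II indifferent between Tails and Heads.
  Player II's payoff from Tails: p·2 + (1−p)·1 = p + 1
  Player II's payoff from Heads: p·(-4) + (1−p)·7 = -11p + 7
  p + 1 = -11p + 7  ⇒  12p = 6  ⇒  p = 1/2.
Player I's indifference between Heads and Tails determines Player II's mixing probability q:
  Player I's expected payoff from Heads: q·(-2) + (1−q)·4 = -6q + 4
  Player I's expected payoff from Tails: q·(-1) + (1−q)·(-7) = 6q - 7
  -6q + 4 = 6q - 7  ⇒  -12q = -11  ⇒  q = 11/12.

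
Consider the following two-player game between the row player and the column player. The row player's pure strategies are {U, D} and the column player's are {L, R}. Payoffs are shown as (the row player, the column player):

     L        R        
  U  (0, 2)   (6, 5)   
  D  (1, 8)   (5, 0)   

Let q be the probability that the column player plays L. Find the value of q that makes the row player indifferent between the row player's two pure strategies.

q = 1/2

The row player's indifference between U and D determines the column player's mixing probability q:
  the row player's expected payoff from U: q·0 + (1−q)·6 = -6q + 6
  the row player's expected payoff from D: q·1 + (1−q)·5 = -4q + 5
  -6q + 6 = -4q + 5  ⇒  -2q = -1  ⇒  q = 1/2.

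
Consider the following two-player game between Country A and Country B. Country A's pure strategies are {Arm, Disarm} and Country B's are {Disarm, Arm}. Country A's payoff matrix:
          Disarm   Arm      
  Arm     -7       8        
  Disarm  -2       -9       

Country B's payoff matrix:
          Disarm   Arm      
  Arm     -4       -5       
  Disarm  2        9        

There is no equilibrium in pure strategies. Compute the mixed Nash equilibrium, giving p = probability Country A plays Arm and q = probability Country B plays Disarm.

In a mixed equilibrium Country B is indifferent between Disarm and Arm; this condition fixes p.
  Country B's payoff to Disarm: p·(-4) + (1−p)·2 = -6p + 2
  Country B's payoff to Arm: p·(-5) + (1−p)·9 = -14p + 9
  -6p + 2 = -14p + 9  ⇒  8p = 7  ⇒  p = 7/8.
In a mixed equilibrium Country A is indifferent between Arm and Disarm; this condition fixes q.
  Country A's payoff from Arm: q·(-7) + (1−q)·8 = -15q + 8
  Country A's payoff from Disarm: q·(-2) + (1−q)·(-9) = 7q - 9
  -15q + 8 = 7q - 9  ⇒  -22q = -17  ⇒  q = 17/22.

p = 7/8, q = 17/22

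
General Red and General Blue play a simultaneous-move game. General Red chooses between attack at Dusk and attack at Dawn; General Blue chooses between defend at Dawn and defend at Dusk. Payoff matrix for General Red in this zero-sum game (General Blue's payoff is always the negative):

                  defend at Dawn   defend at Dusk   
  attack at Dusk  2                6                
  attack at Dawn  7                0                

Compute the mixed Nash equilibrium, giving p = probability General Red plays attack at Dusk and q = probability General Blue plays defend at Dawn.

p = 7/11, q = 6/11

General Blue's indifference between defend at Dawn and defend at Dusk determines General Red's mixing probability p:
  General Blue's expected payoff from defend at Dawn: p·(-2) + (1−p)·(-7) = 5p - 7
  General Blue's expected payoff from defend at Dusk: p·(-6) + (1−p)·0 = -6p
  5p - 7 = -6p  ⇒  11p = 7  ⇒  p = 7/11.
Set General Red's expected payoff from attack at Dusk equal to that from attack at Dawn:
  General Red's payoff to attack at Dusk: q·2 + (1−q)·6 = -4q + 6
  General Red's payoff to attack at Dawn: q·7 + (1−q)·0 = 7q
  -4q + 6 = 7q  ⇒  -11q = -6  ⇒  q = 6/11.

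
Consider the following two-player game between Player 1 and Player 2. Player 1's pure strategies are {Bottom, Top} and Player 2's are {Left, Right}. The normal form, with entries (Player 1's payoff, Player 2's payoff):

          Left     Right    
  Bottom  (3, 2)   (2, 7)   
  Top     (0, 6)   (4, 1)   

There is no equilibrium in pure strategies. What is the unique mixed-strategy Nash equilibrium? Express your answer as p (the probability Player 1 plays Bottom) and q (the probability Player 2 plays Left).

p = 1/2, q = 2/5

For Player 2 to be willing to mix, Player 2 must be indifferent between Left and Right, which pins down Player 1's mix.
  Player 2's payoff to Left: p·2 + (1−p)·6 = -4p + 6
  Player 2's payoff to Right: p·7 + (1−p)·1 = 6p + 1
  -4p + 6 = 6p + 1  ⇒  -10p = -5  ⇒  p = 1/2.
Set Player 1's expected payoff from Bottom equal to that from Top:
  Player 1's payoff to Bottom: q·3 + (1−q)·2 = q + 2
  Player 1's payoff to Top: q·0 + (1−q)·4 = -4q + 4
  q + 2 = -4q + 4  ⇒  5q = 2  ⇒  q = 2/5.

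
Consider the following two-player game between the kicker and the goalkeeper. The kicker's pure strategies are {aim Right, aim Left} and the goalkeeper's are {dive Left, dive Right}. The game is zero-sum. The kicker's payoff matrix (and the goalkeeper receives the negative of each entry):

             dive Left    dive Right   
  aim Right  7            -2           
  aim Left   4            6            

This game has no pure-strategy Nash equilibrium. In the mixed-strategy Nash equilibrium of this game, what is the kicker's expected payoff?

For the kicker to be willing to mix, the kicker must be indifferent between aim Right and aim Left, which pins down the goalkeeper's mix.
  the kicker's expected payoff from aim Right: q·7 + (1−q)·(-2) = 9q - 2
  the kicker's expected payoff from aim Left: q·4 + (1−q)·6 = -2q + 6
  9q - 2 = -2q + 6  ⇒  11q = 8  ⇒  q = 8/11.
At equilibrium the kicker is indifferent across rows, so the kicker's payoff equals the payoff from aim Right: (8/11)·7 + (3/11)·(-2) = 50/11.

50/11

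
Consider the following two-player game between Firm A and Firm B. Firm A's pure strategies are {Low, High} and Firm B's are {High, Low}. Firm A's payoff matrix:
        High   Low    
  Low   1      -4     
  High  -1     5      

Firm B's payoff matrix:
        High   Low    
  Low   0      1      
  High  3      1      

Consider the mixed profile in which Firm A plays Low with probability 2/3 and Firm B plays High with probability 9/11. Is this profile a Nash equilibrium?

Yes

Check Firm B's indifference given Firm A's mix p = 2/3:
  payoff from High = 1; payoff from Low = 1 — equal.
Check Firm A's indifference given Firm B's mix q = 9/11:
  payoff from Low = 1/11; payoff from High = 1/11 — equal.
Both players are indifferent, so neither can profitably deviate.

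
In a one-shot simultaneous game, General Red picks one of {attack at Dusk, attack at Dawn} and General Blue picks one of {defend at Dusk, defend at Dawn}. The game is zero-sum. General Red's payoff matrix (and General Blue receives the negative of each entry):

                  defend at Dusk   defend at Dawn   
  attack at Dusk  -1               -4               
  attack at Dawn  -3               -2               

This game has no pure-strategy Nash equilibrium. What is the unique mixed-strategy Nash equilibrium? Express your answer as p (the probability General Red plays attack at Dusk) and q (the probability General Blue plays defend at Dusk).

p = 1/4, q = 1/2

For General Blue to be willing to mix, General Blue must be indifferent between defend at Dusk and defend at Dawn, which pins down General Red's mix.
  General Blue's expected payoff from defend at Dusk: p·1 + (1−p)·3 = -2p + 3
  General Blue's expected payoff from defend at Dawn: p·4 + (1−p)·2 = 2p + 2
  -2p + 3 = 2p + 2  ⇒  -4p = -1  ⇒  p = 1/4.
General Blue's mix must leave General Red indifferent between attack at Dusk and attack at Dawn.
  General Red's expected payoff from attack at Dusk: q·(-1) + (1−q)·(-4) = 3q - 4
  General Red's expected payoff from attack at Dawn: q·(-3) + (1−q)·(-2) = -q - 2
  3q - 4 = -q - 2  ⇒  4q = 2  ⇒  q = 1/2.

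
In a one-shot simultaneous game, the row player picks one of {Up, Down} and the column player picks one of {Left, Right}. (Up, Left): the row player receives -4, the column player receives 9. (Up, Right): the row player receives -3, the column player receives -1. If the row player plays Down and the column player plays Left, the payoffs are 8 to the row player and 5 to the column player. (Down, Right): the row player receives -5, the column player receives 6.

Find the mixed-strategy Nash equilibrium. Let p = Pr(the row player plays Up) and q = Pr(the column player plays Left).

The row player's mix must leave the column player indifferent between Left and Right.
  the column player's expected payoff from Left: p·9 + (1−p)·5 = 4p + 5
  the column player's expected payoff from Right: p·(-1) + (1−p)·6 = -7p + 6
  4p + 5 = -7p + 6  ⇒  11p = 1  ⇒  p = 1/11.
Set the row player's expected payoff from Up equal to that from Down:
  the row player's expected payoff from Up: q·(-4) + (1−q)·(-3) = -q - 3
  the row player's expected payoff from Down: q·8 + (1−q)·(-5) = 13q - 5
  -q - 3 = 13q - 5  ⇒  -14q = -2  ⇒  q = 1/7.

p = 1/11, q = 1/7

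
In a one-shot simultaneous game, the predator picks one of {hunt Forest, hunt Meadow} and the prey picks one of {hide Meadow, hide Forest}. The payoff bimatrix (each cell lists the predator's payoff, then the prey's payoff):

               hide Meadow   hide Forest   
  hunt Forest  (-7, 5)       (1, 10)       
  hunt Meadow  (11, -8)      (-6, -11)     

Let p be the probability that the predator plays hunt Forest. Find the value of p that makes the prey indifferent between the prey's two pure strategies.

p = 3/8

The prey's indifference between hide Meadow and hide Forest determines the predator's mixing probability p:
  the prey's payoff to hide Meadow: p·5 + (1−p)·(-8) = 13p - 8
  the prey's payoff to hide Forest: p·10 + (1−p)·(-11) = 21p - 11
  13p - 8 = 21p - 11  ⇒  -8p = -3  ⇒  p = 3/8.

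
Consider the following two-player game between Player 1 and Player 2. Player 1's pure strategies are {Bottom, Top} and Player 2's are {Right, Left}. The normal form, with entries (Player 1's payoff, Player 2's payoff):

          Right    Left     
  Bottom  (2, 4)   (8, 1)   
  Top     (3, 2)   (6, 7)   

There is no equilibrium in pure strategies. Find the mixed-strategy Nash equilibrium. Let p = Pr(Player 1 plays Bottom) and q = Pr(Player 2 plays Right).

In a mixed equilibrium Player 2 is indifferent between Right and Left; this condition fixes p.
  Player 2's payoff to Right: p·4 + (1−p)·2 = 2p + 2
  Player 2's payoff to Left: p·1 + (1−p)·7 = -6p + 7
  2p + 2 = -6p + 7  ⇒  8p = 5  ⇒  p = 5/8.
For Player 1 to be willing to mix, Player 1 must be indifferent between Bottom and Top, which pins down Player 2's mix.
  Player 1's expected payoff from Bottom: q·2 + (1−q)·8 = -6q + 8
  Player 1's expected payoff from Top: q·3 + (1−q)·6 = -3q + 6
  -6q + 8 = -3q + 6  ⇒  -3q = -2  ⇒  q = 2/3.

p = 5/8, q = 2/3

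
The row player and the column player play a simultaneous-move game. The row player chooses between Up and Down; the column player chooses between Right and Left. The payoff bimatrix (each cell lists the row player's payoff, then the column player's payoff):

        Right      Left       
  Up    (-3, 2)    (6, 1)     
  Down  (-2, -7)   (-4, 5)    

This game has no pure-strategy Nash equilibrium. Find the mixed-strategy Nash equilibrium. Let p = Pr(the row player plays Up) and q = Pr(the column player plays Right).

p = 12/13, q = 10/11

The row player's mix must leave the column player indifferent between Right and Left.
  the column player's payoff from Right: p·2 + (1−p)·(-7) = 9p - 7
  the column player's payoff from Left: p·1 + (1−p)·5 = -4p + 5
  9p - 7 = -4p + 5  ⇒  13p = 12  ⇒  p = 12/13.
In a mixed equilibrium the row player is indifferent between Up and Down; this condition fixes q.
  the row player's payoff to Up: q·(-3) + (1−q)·6 = -9q + 6
  the row player's payoff to Down: q·(-2) + (1−q)·(-4) = 2q - 4
  -9q + 6 = 2q - 4  ⇒  -11q = -10  ⇒  q = 10/11.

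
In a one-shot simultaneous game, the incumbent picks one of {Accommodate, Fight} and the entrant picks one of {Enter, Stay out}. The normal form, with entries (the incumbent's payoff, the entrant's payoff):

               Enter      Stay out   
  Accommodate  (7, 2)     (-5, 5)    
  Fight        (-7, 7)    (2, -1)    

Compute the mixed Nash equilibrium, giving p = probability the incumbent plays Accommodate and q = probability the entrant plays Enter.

p = 8/11, q = 1/3

Set the entrant's expected payoff from Enter equal to that from Stay out:
  the entrant's payoff to Enter: p·2 + (1−p)·7 = -5p + 7
  the entrant's payoff to Stay out: p·5 + (1−p)·(-1) = 6p - 1
  -5p + 7 = 6p - 1  ⇒  -11p = -8  ⇒  p = 8/11.
For the incumbent to be willing to mix, the incumbent must be indifferent between Accommodate and Fight, which pins down the entrant's mix.
  the incumbent's expected payoff from Accommodate: q·7 + (1−q)·(-5) = 12q - 5
  the incumbent's expected payoff from Fight: q·(-7) + (1−q)·2 = -9q + 2
  12q - 5 = -9q + 2  ⇒  21q = 7  ⇒  q = 1/3.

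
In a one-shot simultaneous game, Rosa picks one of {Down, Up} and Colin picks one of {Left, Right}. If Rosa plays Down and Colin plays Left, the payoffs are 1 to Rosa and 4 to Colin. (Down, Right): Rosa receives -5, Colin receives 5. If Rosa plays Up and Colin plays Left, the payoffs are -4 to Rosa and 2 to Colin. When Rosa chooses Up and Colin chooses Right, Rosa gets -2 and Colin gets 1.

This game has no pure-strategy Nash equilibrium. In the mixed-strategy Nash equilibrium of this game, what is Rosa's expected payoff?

Rosa's indifference between Down and Up determines Colin's mixing probability q:
  Rosa's payoff to Down: q·1 + (1−q)·(-5) = 6q - 5
  Rosa's payoff to Up: q·(-4) + (1−q)·(-2) = -2q - 2
  6q - 5 = -2q - 2  ⇒  8q = 3  ⇒  q = 3/8.
At equilibrium Rosa is indifferent across rows, so Rosa's payoff equals the payoff from Down: (3/8)·1 + (5/8)·(-5) = -11/4.

-11/4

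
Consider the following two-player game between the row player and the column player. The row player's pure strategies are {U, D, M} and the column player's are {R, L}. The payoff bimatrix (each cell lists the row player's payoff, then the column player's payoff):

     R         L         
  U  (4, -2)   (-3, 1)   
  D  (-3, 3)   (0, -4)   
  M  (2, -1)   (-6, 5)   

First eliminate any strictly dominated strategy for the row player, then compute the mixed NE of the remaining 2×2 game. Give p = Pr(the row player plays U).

The row player's strategy M is strictly dominated by U: 4 > 2 and -3 > -6. Eliminate M.
Set the column player's expected payoff from R equal to that from L:
  the column player's expected payoff from R: p·(-2) + (1−p)·3 = -5p + 3
  the column player's expected payoff from L: p·1 + (1−p)·(-4) = 5p - 4
  -5p + 3 = 5p - 4  ⇒  -10p = -7  ⇒  p = 7/10.

p = 7/10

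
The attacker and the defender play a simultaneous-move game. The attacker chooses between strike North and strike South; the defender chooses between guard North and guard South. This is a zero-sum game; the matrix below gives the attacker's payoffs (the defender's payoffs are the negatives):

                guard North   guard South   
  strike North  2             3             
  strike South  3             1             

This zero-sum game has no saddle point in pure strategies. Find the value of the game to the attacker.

v = 7/3

For the attacker to be willing to mix, the attacker must be indifferent between strike North and strike South, which pins down the defender's mix.
  the attacker's payoff to strike North: q·2 + (1−q)·3 = -q + 3
  the attacker's payoff to strike South: q·3 + (1−q)·1 = 2q + 1
  -q + 3 = 2q + 1  ⇒  -3q = -2  ⇒  q = 2/3.
The value is the attacker's expected payoff against this mix (using strike North): (2/3)·2 + (1/3)·3 = 7/3.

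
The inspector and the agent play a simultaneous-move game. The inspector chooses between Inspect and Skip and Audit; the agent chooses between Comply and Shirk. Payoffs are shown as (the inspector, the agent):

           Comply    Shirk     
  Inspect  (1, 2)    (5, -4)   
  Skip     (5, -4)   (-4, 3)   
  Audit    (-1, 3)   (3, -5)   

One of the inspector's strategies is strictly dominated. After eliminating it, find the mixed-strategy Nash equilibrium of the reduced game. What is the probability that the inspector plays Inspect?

The inspector's strategy Audit is strictly dominated by Inspect: 1 > -1 and 5 > 3. Eliminate Audit.
For the agent to be willing to mix, the agent must be indifferent between Comply and Shirk, which pins down the inspector's mix.
  the agent's expected payoff from Comply: p·2 + (1−p)·(-4) = 6p - 4
  the agent's expected payoff from Shirk: p·(-4) + (1−p)·3 = -7p + 3
  6p - 4 = -7p + 3  ⇒  13p = 7  ⇒  p = 7/13.

p = 7/13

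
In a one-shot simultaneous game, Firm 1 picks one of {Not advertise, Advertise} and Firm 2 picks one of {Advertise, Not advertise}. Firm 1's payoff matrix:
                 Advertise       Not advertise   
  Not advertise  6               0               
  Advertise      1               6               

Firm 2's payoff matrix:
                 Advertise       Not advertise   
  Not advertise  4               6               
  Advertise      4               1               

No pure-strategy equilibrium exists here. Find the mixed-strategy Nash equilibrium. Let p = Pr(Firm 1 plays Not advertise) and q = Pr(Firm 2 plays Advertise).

Firm 2's indifference between Advertise and Not advertise determines Firm 1's mixing probability p:
  Firm 2's expected payoff from Advertise: p·4 + (1−p)·4 = 4
  Firm 2's expected payoff from Not advertise: p·6 + (1−p)·1 = 5p + 1
  4 = 5p + 1  ⇒  -5p = -3  ⇒  p = 3/5.
Firm 2's mix must leave Firm 1 indifferent between Not advertise and Advertise.
  Firm 1's payoff to Not advertise: q·6 + (1−q)·0 = 6q
  Firm 1's payoff to Advertise: q·1 + (1−q)·6 = -5q + 6
  6q = -5q + 6  ⇒  11q = 6  ⇒  q = 6/11.

p = 3/5, q = 6/11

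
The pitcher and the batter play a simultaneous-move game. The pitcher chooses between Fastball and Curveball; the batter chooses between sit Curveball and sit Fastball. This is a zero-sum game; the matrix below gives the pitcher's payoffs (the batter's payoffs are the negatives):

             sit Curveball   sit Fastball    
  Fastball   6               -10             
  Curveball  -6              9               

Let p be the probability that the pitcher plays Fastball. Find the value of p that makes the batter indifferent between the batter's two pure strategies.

For the batter to be willing to mix, the batter must be indifferent between sit Curveball and sit Fastball, which pins down the pitcher's mix.
  the batter's payoff to sit Curveball: p·(-6) + (1−p)·6 = -12p + 6
  the batter's payoff to sit Fastball: p·10 + (1−p)·(-9) = 19p - 9
  -12p + 6 = 19p - 9  ⇒  -31p = -15  ⇒  p = 15/31.

p = 15/31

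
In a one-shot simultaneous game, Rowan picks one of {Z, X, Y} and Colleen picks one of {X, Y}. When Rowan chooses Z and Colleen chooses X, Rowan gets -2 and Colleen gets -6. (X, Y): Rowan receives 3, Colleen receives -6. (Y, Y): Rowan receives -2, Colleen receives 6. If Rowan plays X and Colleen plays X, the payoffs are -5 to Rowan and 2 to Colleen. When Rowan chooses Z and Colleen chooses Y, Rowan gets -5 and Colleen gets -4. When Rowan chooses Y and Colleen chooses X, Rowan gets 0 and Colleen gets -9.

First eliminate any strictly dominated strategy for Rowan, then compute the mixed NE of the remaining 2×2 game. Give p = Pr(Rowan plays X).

p = 15/23

Rowan's strategy Z is strictly dominated by Y: 0 > -2 and -2 > -5. Eliminate Z.
For Colleen to be willing to mix, Colleen must be indifferent between X and Y, which pins down Rowan's mix.
  Colleen's expected payoff from X: p·2 + (1−p)·(-9) = 11p - 9
  Colleen's expected payoff from Y: p·(-6) + (1−p)·6 = -12p + 6
  11p - 9 = -12p + 6  ⇒  23p = 15  ⇒  p = 15/23.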